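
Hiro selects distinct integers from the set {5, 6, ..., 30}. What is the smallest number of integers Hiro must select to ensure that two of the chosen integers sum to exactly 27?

Two chosen integers sum to 27 exactly when both halves of some pair {x, 27−x} with 5 ≤ x ≤ 27−x ≤ 22 are chosen — 9 such pairs.
The remaining 8 elements (those with no distinct partner in range) can never complete a 27-sum, so the worst case takes all of them and one from each pair: 8 + 9 = 17.
By pigeonhole, the 18th integer has to be the second member of some pair, so 17 + 1 = 18.

18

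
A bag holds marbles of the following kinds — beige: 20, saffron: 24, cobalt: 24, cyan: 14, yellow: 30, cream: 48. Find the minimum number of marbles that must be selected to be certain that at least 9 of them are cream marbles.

In the worst case for collecting cream marbles, every non-cream marble comes out first.
There are 20 + 24 + 24 + 14 + 30 = 112 non-cream marbles altogether.
After those, each further marble must be cream, so 112 + 9 = 121 draws guarantee 9 cream marbles.

121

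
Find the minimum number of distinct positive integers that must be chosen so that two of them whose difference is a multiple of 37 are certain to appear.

Integers whose pairwise differences are multiples of 37 are exactly those sharing a remainder mod 37. The 37 residue classes mod 37 are the pigeonholes.
With 37 integers one could put 1 in each residue class and have no class reach 2.
The 38th integer pushes some class to 2, so 37·1 + 1 = 38.

38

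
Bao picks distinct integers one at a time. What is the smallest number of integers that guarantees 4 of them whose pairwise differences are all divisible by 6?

Integers whose pairwise differences are multiples of 6 are exactly those sharing a remainder mod 6. By pigeonhole, the 6 residue classes mod 6 are the pigeonholes.
With 18 integers one could put 3 in each residue class and have no class reach 4.
The 19th integer pushes some class to 4, so 6·3 + 1 = 19.

19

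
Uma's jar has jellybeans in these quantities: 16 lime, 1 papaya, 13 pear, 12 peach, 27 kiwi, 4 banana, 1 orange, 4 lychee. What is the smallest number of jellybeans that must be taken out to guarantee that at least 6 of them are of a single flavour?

31

By pigeonhole, the 8 flavours are the holes; the jellybeans drawn are the pigeons.
To avoid 6 of any one flavour, the worst case takes at most 5 of each flavour, or every jellybean of a flavour that has fewer than 5.
That gives 5 + 1 + 5 + 5 + 5 + 4 + 1 + 4 = 30 jellybeans with no flavour reaching 6.
The next jellybean forces some flavour to 6, so 30 + 1 = 31.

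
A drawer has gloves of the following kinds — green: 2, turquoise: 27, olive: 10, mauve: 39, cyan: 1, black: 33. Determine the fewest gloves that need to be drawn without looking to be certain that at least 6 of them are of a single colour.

24

Put each drawn glove into a box by colour. The largest draw with every box below 6 takes min(count, 5) from each colour; colours with fewer than 5 contribute all they have.
Σ min(cᵢ, 5) = 2 + 5 + 5 + 5 + 1 + 5 = 23.
Draw number 23 + 1 = 24 must push one box to 6.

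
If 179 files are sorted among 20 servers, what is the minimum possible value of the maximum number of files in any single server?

The 20 servers are the holes and the 179 files are the pigeons.
If every server held at most 8 files, the total would be at most 20 × 8 = 160, which is less than 179.
So some server holds at least ⌈179/20⌉ = 9 files.

9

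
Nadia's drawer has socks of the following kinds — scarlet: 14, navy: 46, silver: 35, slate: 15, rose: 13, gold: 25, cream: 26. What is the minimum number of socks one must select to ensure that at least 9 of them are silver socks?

In the worst case for collecting silver socks, every non-silver sock comes out first.
There are 14 + 46 + 15 + 13 + 25 + 26 = 139 non-silver socks altogether.
After those, each further sock must be silver, so 139 + 9 = 148 draws guarantee 9 silver socks.

148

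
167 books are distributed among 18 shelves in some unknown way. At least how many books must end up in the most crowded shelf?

The 18 shelves are the holes and the 167 books are the pigeons.
If every shelf held at most 9 books, the total would be at most 18 × 9 = 162, which is less than 167.
So some shelf holds at least ⌈167/18⌉ = 10 books.

10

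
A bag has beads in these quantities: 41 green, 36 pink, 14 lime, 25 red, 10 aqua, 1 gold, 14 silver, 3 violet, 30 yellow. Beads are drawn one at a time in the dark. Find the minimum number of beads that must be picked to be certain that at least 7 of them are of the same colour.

47

By pigeonhole, the 9 colours are the holes; the beads drawn are the pigeons.
To avoid 7 of any one colour, the worst case takes at most 6 of each colour, or every bead of a colour that has fewer than 6.
That gives 6 + 6 + 6 + 6 + 6 + 1 + 6 + 3 + 6 = 46 beads with no colour reaching 7.
The next bead forces some colour to 7, so 46 + 1 = 47.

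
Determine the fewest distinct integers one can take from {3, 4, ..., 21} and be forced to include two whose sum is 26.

12

Group the elements by complementary pair {x, 26−x}: {5,21}, {6,20}, {7,19}, …, giving 8 two-element pairs; the single value 13 (it cannot pair with itself since the integers are distinct); and 2 integers whose partner 26−x falls outside [3,21].
Treating each of those 11 groups as a pigeonhole, one can pick one integer per group — 11 integers — with no two summing to 26.
The 12th integer lands in an occupied pair, forcing a sum of 26.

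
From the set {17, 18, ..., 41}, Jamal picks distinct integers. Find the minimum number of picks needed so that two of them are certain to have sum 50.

18

A set avoiding the sum 50 can contain at most one of each pair {x, 50−x}, plus the 9 elements whose complement lies outside the range or equal to its own complement.
The integers 25, …, 41 (17 of them) are such a set: any two sum to at least 25+26 = 51 > 50.
By the pigeonhole principle, any 18th integer completes one of the 8 pairs, so 18 choices force a sum of 50.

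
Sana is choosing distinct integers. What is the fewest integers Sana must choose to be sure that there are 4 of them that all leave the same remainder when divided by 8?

25

Pigeonhole: the 8 residue classes mod 8 are the pigeonholes.
With 24 integers one could put 3 in each residue class and have no class reach 4.
The 25th integer pushes some class to 4, so 8·3 + 1 = 25.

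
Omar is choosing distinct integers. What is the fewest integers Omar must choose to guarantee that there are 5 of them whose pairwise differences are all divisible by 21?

85

Integers whose pairwise differences are multiples of 21 are exactly those sharing a remainder mod 21. By pigeonhole, the 21 residue classes mod 21 are the pigeonholes.
With 84 integers one could put 4 in each residue class and have no class reach 5.
The 85th integer pushes some class to 5, so 21·4 + 1 = 85.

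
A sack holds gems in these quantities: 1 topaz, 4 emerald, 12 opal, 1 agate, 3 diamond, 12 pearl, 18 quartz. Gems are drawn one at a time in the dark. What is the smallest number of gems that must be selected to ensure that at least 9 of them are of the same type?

34

By the pigeonhole principle, put each drawn gem into a box by type. The largest draw with every box below 9 takes min(count, 8) from each type; types with fewer than 8 contribute all they have.
Σ min(cᵢ, 8) = 1 + 4 + 8 + 1 + 3 + 8 + 8 = 33.
Draw number 33 + 1 = 34 must push one box to 9.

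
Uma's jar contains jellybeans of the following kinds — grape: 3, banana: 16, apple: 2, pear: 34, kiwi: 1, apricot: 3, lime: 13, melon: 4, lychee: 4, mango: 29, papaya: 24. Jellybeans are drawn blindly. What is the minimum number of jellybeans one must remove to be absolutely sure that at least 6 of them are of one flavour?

By the pigeonhole principle, put each drawn jellybean into a box by flavour. The largest draw with every box below 6 takes min(count, 5) from each flavour; flavours with fewer than 5 contribute all they have.
Σ min(cᵢ, 5) = 3 + 5 + 2 + 5 + 1 + 3 + 5 + 4 + 4 + 5 + 5 = 42.
Draw number 42 + 1 = 43 must push one box to 6.

43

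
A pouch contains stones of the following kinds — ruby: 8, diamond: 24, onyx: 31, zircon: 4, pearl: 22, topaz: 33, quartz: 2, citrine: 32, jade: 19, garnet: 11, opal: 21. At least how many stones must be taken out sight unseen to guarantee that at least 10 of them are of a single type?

Put each drawn stone into a box by type. The largest draw with every box below 10 takes min(count, 9) from each type; types with fewer than 9 contribute all they have.
Σ min(cᵢ, 9) = 8 + 9 + 9 + 4 + 9 + 9 + 2 + 9 + 9 + 9 + 9 = 86.
Draw number 86 + 1 = 87 must push one box to 10.

87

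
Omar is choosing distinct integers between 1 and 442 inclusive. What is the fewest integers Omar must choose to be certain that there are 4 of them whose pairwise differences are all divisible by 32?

Integers whose pairwise differences are multiples of 32 are exactly those sharing a remainder mod 32. The 32 residue classes mod 32 are the pigeonholes.
With 96 integers one could put 3 in each residue class and have no class reach 4.
The 97th integer pushes some class to 4, so 32·3 + 1 = 97.

97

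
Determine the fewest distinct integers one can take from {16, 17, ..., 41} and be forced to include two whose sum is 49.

Two chosen integers sum to 49 exactly when both halves of some pair {x, 49−x} with 16 ≤ x ≤ 49−x ≤ 33 are chosen — 9 such pairs.
The remaining 8 elements (those with no distinct partner in range) can never complete a 49-sum, so the worst case takes all of them and one from each pair: 8 + 9 = 17.
Pigeonhole: the 18th integer has to be the second member of some pair, so 17 + 1 = 18.

18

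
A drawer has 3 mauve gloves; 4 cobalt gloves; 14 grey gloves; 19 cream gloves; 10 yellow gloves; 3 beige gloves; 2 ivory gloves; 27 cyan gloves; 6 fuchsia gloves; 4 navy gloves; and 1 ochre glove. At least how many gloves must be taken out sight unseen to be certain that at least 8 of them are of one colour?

An adversary could hand out at most 7 gloves per colour (7 colours run out sooner): 3 + 4 + 7 + 7 + 7 + 3 + 2 + 7 + 6 + 4 + 1 = 51 gloves and still no colour has 8.
Pigeonhole: one more glove lands in a colour already at 7, so 52 draws are enough and 51 are not.

52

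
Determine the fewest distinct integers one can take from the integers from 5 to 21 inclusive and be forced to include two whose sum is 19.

Two chosen integers sum to 19 exactly when both halves of some pair {x, 19−x} with 5 ≤ x ≤ 19−x ≤ 14 are chosen — 5 such pairs.
The remaining 7 elements (those with no distinct partner in range) can never complete a 19-sum, so the worst case takes all of them and one from each pair: 7 + 5 = 12.
The 13th integer has to be the second member of some pair, so 12 + 1 = 13.

13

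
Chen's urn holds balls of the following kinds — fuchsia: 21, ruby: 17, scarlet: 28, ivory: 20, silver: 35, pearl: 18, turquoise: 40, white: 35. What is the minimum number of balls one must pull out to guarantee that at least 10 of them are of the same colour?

73

An adversary could hand out at most 9 balls per colour: 9 + 9 + 9 + 9 + 9 + 9 + 9 + 9 = 72 balls and still no colour has 10.
One more ball lands in a colour already at 9, so 73 draws are enough and 72 are not.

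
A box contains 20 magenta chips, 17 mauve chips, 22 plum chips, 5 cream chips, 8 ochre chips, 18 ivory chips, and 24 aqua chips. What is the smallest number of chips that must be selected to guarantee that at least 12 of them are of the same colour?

69

An adversary could hand out at most 11 chips per colour (cream, ochre run out sooner): 11 + 11 + 11 + 5 + 8 + 11 + 11 = 68 chips and still no colour has 12.
By pigeonhole, one more chip lands in a colour already at 11, so 69 draws are enough and 68 are not.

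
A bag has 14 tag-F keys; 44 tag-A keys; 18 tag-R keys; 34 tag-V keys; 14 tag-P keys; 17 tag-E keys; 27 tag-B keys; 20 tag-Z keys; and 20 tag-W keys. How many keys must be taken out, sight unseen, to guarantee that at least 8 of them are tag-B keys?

In the worst case for collecting tag-B keys, every non-tag-B key comes out first.
There are 14 + 44 + 18 + 34 + 14 + 17 + 20 + 20 = 181 non-tag-B keys altogether.
After those, each further key must be tag-B, so 181 + 8 = 189 draws guarantee 8 tag-B keys.

189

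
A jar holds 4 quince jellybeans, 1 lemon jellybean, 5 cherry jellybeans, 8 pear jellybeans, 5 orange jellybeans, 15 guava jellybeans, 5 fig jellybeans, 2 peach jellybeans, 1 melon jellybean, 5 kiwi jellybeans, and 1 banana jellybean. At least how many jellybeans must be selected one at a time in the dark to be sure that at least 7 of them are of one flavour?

42

Pigeonhole: put each drawn jellybean into a box by flavour. The largest draw with every box below 7 takes min(count, 6) from each flavour; flavours with fewer than 6 contribute all they have.
Σ min(cᵢ, 6) = 4 + 1 + 5 + 6 + 5 + 6 + 5 + 2 + 1 + 5 + 1 = 41.
Draw number 41 + 1 = 42 must push one box to 7.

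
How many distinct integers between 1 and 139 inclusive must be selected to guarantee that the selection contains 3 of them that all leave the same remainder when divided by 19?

The 19 residue classes mod 19 are the pigeonholes.
With 38 integers one could put 2 in each residue class and have no class reach 3.
The 39th integer pushes some class to 3, so 19·2 + 1 = 39.

39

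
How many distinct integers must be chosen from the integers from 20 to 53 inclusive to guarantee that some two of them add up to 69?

A set avoiding the sum 69 can contain at most one of each pair {x, 69−x}, plus the 4 elements whose complement lies outside the range.
The integers 35, …, 53 (19 of them) are such a set: any two sum to at least 35+36 = 71 > 69.
Any 20th integer completes one of the 15 pairs, so 20 choices force a sum of 69.

20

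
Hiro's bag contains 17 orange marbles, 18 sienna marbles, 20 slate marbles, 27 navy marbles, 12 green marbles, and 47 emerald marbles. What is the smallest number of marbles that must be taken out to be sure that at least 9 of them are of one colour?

49

The 6 colours are the holes; the marbles drawn are the pigeons.
To avoid 9 of any one colour, the worst case takes at most 8 of each colour.
That gives 8 + 8 + 8 + 8 + 8 + 8 = 48 marbles with no colour reaching 9.
The next marble forces some colour to 9, so 48 + 1 = 49.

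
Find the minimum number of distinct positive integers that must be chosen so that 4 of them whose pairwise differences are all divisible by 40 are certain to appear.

Integers whose pairwise differences are multiples of 40 are exactly those sharing a remainder mod 40. By the pigeonhole principle, the 40 residue classes mod 40 are the pigeonholes.
With 120 integers one could put 3 in each residue class and have no class reach 4.
The 121st integer pushes some class to 4, so 40·3 + 1 = 121.

121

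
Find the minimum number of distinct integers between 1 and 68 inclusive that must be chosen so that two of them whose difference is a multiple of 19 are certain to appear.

20

Integers whose pairwise differences are multiples of 19 are exactly those sharing a remainder mod 19. By pigeonhole, the 19 residue classes mod 19 are the pigeonholes.
With 19 integers one could put 1 in each residue class and have no class reach 2.
The 20th integer pushes some class to 2, so 19·1 + 1 = 20.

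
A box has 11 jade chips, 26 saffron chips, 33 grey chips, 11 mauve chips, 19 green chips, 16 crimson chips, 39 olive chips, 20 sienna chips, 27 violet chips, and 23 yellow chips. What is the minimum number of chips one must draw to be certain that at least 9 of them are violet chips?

207

In the worst case for collecting violet chips, every non-violet chip comes out first.
There are 11 + 26 + 33 + 11 + 19 + 16 + 39 + 20 + 23 = 198 non-violet chips altogether.
After those, each further chip must be violet, so 198 + 9 = 207 draws guarantee 9 violet chips.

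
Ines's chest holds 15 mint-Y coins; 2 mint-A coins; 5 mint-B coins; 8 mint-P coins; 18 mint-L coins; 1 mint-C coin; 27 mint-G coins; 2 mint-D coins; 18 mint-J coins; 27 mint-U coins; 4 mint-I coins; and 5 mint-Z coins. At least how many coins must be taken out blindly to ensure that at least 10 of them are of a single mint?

73

The 12 mints are the holes; the coins drawn are the pigeons.
To avoid 10 of any one mint, the worst case takes at most 9 of each mint, or every coin of a mint that has fewer than 9.
That gives 9 + 2 + 5 + 8 + 9 + 1 + 9 + 2 + 9 + 9 + 4 + 5 = 72 coins with no mint reaching 10.
The next coin forces some mint to 10, so 72 + 1 = 73.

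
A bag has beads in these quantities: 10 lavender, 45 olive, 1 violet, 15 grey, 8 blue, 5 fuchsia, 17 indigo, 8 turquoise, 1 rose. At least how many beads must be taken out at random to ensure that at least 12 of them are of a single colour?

The 9 colours are the holes; the beads drawn are the pigeons.
To avoid 12 of any one colour, the worst case takes at most 11 of each colour, or every bead of a colour that has fewer than 11.
That gives 10 + 11 + 1 + 11 + 8 + 5 + 11 + 8 + 1 = 66 beads with no colour reaching 12.
The next bead forces some colour to 12, so 66 + 1 = 67.

67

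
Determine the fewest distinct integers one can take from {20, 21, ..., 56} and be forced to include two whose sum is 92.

28

A set avoiding the sum 92 can contain at most one of each pair {x, 92−x}, plus the 17 elements whose complement lies outside the range or equal to its own complement.
The integers 20, …, 46 (27 of them) are such a set: any two sum to at least 20+21 = 41 and at most 45+46 = 91 < 92.
By pigeonhole, any 28th integer completes one of the 10 pairs, so 28 choices force a sum of 92.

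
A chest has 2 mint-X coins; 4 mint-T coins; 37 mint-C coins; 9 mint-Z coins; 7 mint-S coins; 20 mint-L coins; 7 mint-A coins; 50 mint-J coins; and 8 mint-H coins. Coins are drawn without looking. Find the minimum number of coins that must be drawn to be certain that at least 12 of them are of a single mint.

Put each drawn coin into a box by mint. The largest draw with every box below 12 takes min(count, 11) from each mint; mints with fewer than 11 contribute all they have.
Σ min(cᵢ, 11) = 2 + 4 + 11 + 9 + 7 + 11 + 7 + 11 + 8 = 70.
Draw number 70 + 1 = 71 must push one box to 12.

71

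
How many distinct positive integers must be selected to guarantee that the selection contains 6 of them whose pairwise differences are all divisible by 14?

Integers whose pairwise differences are multiples of 14 are exactly those sharing a remainder mod 14. The 14 residue classes mod 14 are the pigeonholes.
With 70 integers one could put 5 in each residue class and have no class reach 6.
The 71st integer pushes some class to 6, so 14·5 + 1 = 71.

71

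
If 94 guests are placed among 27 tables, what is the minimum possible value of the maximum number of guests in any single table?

4

The 27 tables are the holes and the 94 guests are the pigeons.
If every table held at most 3 guests, the total would be at most 27 × 3 = 81, which is less than 94.
So some table holds at least ⌈94/27⌉ = 4 guests.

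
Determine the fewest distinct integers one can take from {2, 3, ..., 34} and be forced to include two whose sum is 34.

Two chosen integers sum to 34 exactly when both halves of some pair {x, 34−x} with 2 ≤ x ≤ 34−x ≤ 32 are chosen — 15 such pairs.
The remaining 3 elements (those with no distinct partner in range) can never complete a 34-sum, so the worst case takes all of them and one from each pair: 3 + 15 = 18.
The 19th integer has to be the second member of some pair, so 18 + 1 = 19.

19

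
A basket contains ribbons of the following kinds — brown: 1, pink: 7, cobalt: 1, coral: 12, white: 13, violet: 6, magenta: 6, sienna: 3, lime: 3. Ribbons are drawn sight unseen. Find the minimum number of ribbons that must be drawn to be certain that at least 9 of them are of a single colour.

Pigeonhole: put each drawn ribbon into a box by colour. The largest draw with every box below 9 takes min(count, 8) from each colour; colours with fewer than 8 contribute all they have.
Σ min(cᵢ, 8) = 1 + 7 + 1 + 8 + 8 + 6 + 6 + 3 + 3 = 43.
Draw number 43 + 1 = 44 must push one box to 9.

44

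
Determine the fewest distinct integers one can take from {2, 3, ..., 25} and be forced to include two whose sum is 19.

Two chosen integers sum to 19 exactly when both halves of some pair {x, 19−x} with 2 ≤ x ≤ 19−x ≤ 17 are chosen — 8 such pairs.
The remaining 8 elements (those with no distinct partner in range) can never complete a 19-sum, so the worst case takes all of them and one from each pair: 8 + 8 = 16.
By pigeonhole, the 17th integer has to be the second member of some pair, so 16 + 1 = 17.

17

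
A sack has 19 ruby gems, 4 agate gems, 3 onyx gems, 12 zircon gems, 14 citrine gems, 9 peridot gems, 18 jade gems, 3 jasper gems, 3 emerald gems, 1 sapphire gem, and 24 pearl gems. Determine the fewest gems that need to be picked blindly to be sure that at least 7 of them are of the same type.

An adversary could hand out at most 6 gems per type (5 types run out sooner): 6 + 4 + 3 + 6 + 6 + 6 + 6 + 3 + 3 + 1 + 6 = 50 gems and still no type has 7.
By the pigeonhole principle, one more gem lands in a type already at 6, so 51 draws are enough and 50 are not.

51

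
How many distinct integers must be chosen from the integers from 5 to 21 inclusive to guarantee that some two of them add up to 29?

11

A set avoiding the sum 29 can contain at most one of each pair {x, 29−x}, plus the 3 elements whose complement lies outside the range.
The integers 5, …, 14 (10 of them) are such a set: any two sum to at least 5+6 = 11 and at most 13+14 = 27 < 29.
Any 11th integer completes one of the 7 pairs, so 11 choices force a sum of 29.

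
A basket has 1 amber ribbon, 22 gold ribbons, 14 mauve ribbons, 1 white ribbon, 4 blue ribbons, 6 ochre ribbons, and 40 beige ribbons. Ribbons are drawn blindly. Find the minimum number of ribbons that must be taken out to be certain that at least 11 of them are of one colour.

43

An adversary could hand out at most 10 ribbons per colour (4 colours run out sooner): 1 + 10 + 10 + 1 + 4 + 6 + 10 = 42 ribbons and still no colour has 11.
One more ribbon lands in a colour already at 10, so 43 draws are enough and 42 are not.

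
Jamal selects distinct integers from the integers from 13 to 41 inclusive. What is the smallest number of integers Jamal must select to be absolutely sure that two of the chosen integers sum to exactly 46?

A set avoiding the sum 46 can contain at most one of each pair {x, 46−x}, plus the 9 elements whose complement lies outside the range or equal to its own complement.
The integers 23, …, 41 (19 of them) are such a set: any two sum to at least 23+24 = 47 > 46.
Any 20th integer completes one of the 10 pairs, so 20 choices force a sum of 46.

20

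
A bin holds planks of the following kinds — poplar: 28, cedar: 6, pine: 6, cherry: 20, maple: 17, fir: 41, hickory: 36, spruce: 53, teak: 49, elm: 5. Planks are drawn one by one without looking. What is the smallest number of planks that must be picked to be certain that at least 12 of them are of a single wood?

By pigeonhole, the 10 woods are the holes; the planks drawn are the pigeons.
To avoid 12 of any one wood, the worst case takes at most 11 of each wood, or every plank of a wood that has fewer than 11.
That gives 11 + 6 + 6 + 11 + 11 + 11 + 11 + 11 + 11 + 5 = 94 planks with no wood reaching 12.
The next plank forces some wood to 12, so 94 + 1 = 95.

95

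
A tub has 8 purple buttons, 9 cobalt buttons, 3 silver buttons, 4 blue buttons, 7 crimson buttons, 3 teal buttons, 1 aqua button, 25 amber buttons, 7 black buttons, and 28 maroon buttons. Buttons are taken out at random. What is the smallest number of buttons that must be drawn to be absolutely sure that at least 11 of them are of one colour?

By the pigeonhole principle, the 10 colours are the holes; the buttons drawn are the pigeons.
To avoid 11 of any one colour, the worst case takes at most 10 of each colour, or every button of a colour that has fewer than 10.
That gives 8 + 9 + 3 + 4 + 7 + 3 + 1 + 10 + 7 + 10 = 62 buttons with no colour reaching 11.
The next button forces some colour to 11, so 62 + 1 = 63.

63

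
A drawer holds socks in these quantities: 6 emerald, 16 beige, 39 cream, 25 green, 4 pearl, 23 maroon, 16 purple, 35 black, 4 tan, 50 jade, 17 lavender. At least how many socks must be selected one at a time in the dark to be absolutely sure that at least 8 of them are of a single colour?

71

The 11 colours are the holes; the socks drawn are the pigeons.
To avoid 8 of any one colour, the worst case takes at most 7 of each colour, or every sock of a colour that has fewer than 7.
That gives 6 + 7 + 7 + 7 + 4 + 7 + 7 + 7 + 4 + 7 + 7 = 70 socks with no colour reaching 8.
The next sock forces some colour to 8, so 70 + 1 = 71.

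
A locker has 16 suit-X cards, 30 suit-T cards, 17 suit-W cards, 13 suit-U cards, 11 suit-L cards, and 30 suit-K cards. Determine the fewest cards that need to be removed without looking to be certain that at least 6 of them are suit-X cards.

In the worst case for collecting suit-X cards, every non-suit-X card comes out first.
There are 30 + 17 + 13 + 11 + 30 = 101 non-suit-X cards altogether.
After those, each further card must be suit-X, so 101 + 6 = 107 draws guarantee 6 suit-X cards.

107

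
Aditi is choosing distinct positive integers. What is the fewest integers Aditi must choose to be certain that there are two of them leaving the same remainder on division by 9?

10

The 9 residue classes mod 9 are the pigeonholes.
With 9 integers one could put 1 in each residue class and have no class reach 2.
The 10th integer pushes some class to 2, so 9·1 + 1 = 10.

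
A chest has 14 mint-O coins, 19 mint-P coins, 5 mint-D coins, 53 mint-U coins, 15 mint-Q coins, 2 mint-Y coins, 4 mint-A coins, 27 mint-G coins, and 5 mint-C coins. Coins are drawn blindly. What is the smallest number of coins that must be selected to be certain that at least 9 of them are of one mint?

An adversary could hand out at most 8 coins per mint (4 mints run out sooner): 8 + 8 + 5 + 8 + 8 + 2 + 4 + 8 + 5 = 56 coins and still no mint has 9.
Pigeonhole: one more coin lands in a mint already at 8, so 57 draws are enough and 56 are not.

57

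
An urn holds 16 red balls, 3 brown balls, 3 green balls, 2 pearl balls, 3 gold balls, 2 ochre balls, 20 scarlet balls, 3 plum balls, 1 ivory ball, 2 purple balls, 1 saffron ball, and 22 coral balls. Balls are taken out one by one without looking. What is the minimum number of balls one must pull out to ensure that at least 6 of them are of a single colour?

36

An adversary could hand out at most 5 balls per colour (9 colours run out sooner): 5 + 3 + 3 + 2 + 3 + 2 + 5 + 3 + 1 + 2 + 1 + 5 = 35 balls and still no colour has 6.
One more ball lands in a colour already at 5, so 36 draws are enough and 35 are not.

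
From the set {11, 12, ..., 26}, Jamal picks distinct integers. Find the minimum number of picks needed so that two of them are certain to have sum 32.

Group the elements by complementary pair {x, 32−x}: {11,21}, {12,20}, {13,19}, …, giving 5 two-element pairs, the single value 16 (it cannot pair with itself since the integers are distinct), and 5 integers whose partner 32−x falls outside [11,26].
By pigeonhole, treating each of those 11 groups as a pigeonhole, one can pick one integer per group — 11 integers — with no two summing to 32.
The 12th integer lands in an occupied pair, forcing a sum of 32.

12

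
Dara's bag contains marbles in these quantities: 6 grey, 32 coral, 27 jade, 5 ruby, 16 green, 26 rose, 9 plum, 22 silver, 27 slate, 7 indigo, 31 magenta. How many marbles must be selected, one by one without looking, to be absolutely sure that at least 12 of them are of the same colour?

An adversary could hand out at most 11 marbles per colour (4 colours run out sooner): 6 + 11 + 11 + 5 + 11 + 11 + 9 + 11 + 11 + 7 + 11 = 104 marbles and still no colour has 12.
One more marble lands in a colour already at 11, so 105 draws are enough and 104 are not.

105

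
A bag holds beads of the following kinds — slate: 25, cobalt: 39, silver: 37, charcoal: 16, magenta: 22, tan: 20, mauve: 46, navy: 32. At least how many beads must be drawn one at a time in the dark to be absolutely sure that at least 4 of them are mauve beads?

In the worst case for collecting mauve beads, every non-mauve bead comes out first.
There are 25 + 39 + 37 + 16 + 22 + 20 + 32 = 191 non-mauve beads altogether.
After those, each further bead must be mauve, so 191 + 4 = 195 draws guarantee 4 mauve beads.

195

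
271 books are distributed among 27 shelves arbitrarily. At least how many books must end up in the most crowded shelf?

Pigeonhole: the 27 shelves are the holes and the 271 books are the pigeons.
If every shelf held at most 10 books, the total would be at most 27 × 10 = 270, which is less than 271.
So some shelf holds at least ⌈271/27⌉ = 11 books.

11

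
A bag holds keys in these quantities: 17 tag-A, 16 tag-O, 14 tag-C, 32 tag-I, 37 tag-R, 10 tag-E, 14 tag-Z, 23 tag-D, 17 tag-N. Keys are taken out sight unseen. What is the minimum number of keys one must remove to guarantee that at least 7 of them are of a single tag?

The 9 tags are the holes; the keys drawn are the pigeons.
To avoid 7 of any one tag, the worst case takes at most 6 of each tag.
That gives 6 + 6 + 6 + 6 + 6 + 6 + 6 + 6 + 6 = 54 keys with no tag reaching 7.
The next key forces some tag to 7, so 54 + 1 = 55.

55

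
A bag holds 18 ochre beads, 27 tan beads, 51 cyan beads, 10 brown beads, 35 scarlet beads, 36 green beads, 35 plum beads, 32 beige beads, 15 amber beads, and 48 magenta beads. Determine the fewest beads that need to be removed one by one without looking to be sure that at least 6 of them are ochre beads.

295

In the worst case for collecting ochre beads, every non-ochre bead comes out first.
There are 27 + 51 + 10 + 35 + 36 + 35 + 32 + 15 + 48 = 289 non-ochre beads altogether.
After those, each further bead must be ochre, so 289 + 6 = 295 draws guarantee 6 ochre beads.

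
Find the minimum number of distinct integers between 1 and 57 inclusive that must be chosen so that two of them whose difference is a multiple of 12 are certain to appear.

13

Integers whose pairwise differences are multiples of 12 are exactly those sharing a remainder mod 12. The 12 residue classes mod 12 are the pigeonholes.
With 12 integers one could put 1 in each residue class and have no class reach 2.
The 13th integer pushes some class to 2, so 12·1 + 1 = 13.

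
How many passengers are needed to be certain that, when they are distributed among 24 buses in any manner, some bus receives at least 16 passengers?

361

With 360 passengers one could put exactly 15 in each of the 24 buses, and no bus would reach 16.
One more passenger must land in a bus that already has 15, giving it 16.
So 24 × 15 + 1 = 361 passengers are required.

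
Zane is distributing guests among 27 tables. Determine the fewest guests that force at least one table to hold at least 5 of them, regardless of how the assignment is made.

With 108 guests one could put exactly 4 in each of the 27 tables, and no table would reach 5.
By pigeonhole, one more guest must land in a table that already has 4, giving it 5.
So 27 × 4 + 1 = 109 guests are required.

109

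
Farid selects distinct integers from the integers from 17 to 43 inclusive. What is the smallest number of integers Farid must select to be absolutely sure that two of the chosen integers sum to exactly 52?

Group the elements by complementary pair {x, 52−x}: {17,35}, {18,34}, {19,33}, …, giving 9 two-element pairs; the single value 26 (it cannot pair with itself since the integers are distinct); and 8 integers whose partner 52−x falls outside [17,43].
By pigeonhole, treating each of those 18 groups as a pigeonhole, one can pick one integer per group — 18 integers — with no two summing to 52.
The 19th integer lands in an occupied pair, forcing a sum of 52.

19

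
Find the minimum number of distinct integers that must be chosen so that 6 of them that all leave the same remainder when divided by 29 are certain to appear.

146

By pigeonhole, the 29 residue classes mod 29 are the pigeonholes.
With 145 integers one could put 5 in each residue class and have no class reach 6.
The 146th integer pushes some class to 6, so 29·5 + 1 = 146.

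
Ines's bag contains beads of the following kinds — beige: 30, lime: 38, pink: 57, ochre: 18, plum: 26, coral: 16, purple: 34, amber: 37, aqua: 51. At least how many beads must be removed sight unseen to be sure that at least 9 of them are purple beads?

282

In the worst case for collecting purple beads, every non-purple bead comes out first.
There are 30 + 38 + 57 + 18 + 26 + 16 + 37 + 51 = 273 non-purple beads altogether.
After those, each further bead must be purple, so 273 + 9 = 282 draws guarantee 9 purple beads.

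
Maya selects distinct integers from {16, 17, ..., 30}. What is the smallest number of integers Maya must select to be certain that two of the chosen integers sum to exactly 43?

Group the elements by complementary pair {x, 43−x}: {16,27}, {17,26}, {18,25}, …, giving 6 two-element pairs and 3 integers whose partner 43−x falls outside [16,30].
By the pigeonhole principle, treating each of those 9 groups as a pigeonhole, one can pick one integer per group — 9 integers — with no two summing to 43.
The 10th integer lands in an occupied pair, forcing a sum of 43.

10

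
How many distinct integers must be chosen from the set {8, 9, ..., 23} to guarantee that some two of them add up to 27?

Group the elements by complementary pair {x, 27−x}: {8,19}, {9,18}, {10,17}, …, giving 6 two-element pairs and 4 integers whose partner 27−x falls outside [8,23].
Treating each of those 10 groups as a pigeonhole, one can pick one integer per group — 10 integers — with no two summing to 27.
The 11th integer lands in an occupied pair, forcing a sum of 27.

11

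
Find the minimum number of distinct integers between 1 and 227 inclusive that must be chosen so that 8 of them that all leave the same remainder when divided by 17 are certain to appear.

The 17 residue classes mod 17 are the pigeonholes.
With 119 integers one could put 7 in each residue class and have no class reach 8.
The 120th integer pushes some class to 8, so 17·7 + 1 = 120.

120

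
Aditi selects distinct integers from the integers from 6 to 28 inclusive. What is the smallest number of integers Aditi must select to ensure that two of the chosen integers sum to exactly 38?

A set avoiding the sum 38 can contain at most one of each pair {x, 38−x}, plus the 5 elements whose complement lies outside the range or equal to its own complement.
The integers 6, …, 19 (14 of them) are such a set: any two sum to at least 6+7 = 13 and at most 18+19 = 37 < 38.
By pigeonhole, any 15th integer completes one of the 9 pairs, so 15 choices force a sum of 38.

15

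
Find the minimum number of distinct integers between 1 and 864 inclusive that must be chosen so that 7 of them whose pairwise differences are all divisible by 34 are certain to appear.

205

Integers whose pairwise differences are multiples of 34 are exactly those sharing a remainder mod 34. By pigeonhole, the 34 residue classes mod 34 are the pigeonholes.
With 204 integers one could put 6 in each residue class and have no class reach 7.
The 205th integer pushes some class to 7, so 34·6 + 1 = 205.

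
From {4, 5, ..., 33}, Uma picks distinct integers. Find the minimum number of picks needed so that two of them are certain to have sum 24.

Two chosen integers sum to 24 exactly when both halves of some pair {x, 24−x} with 4 ≤ x ≤ 24−x ≤ 20 are chosen — 8 such pairs.
The remaining 14 elements (those with no distinct partner in range) can never complete a 24-sum, so the worst case takes all of them and one from each pair: 14 + 8 = 22.
By pigeonhole, the 23rd integer has to be the second member of some pair, so 22 + 1 = 23.

23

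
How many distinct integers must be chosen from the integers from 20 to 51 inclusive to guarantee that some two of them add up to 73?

Two chosen integers sum to 73 exactly when both halves of some pair {x, 73−x} with 22 ≤ x ≤ 73−x ≤ 51 are chosen — 15 such pairs.
The remaining 2 elements (those with no distinct partner in range) can never complete a 73-sum, so the worst case takes all of them and one from each pair: 2 + 15 = 17.
By pigeonhole, the 18th integer has to be the second member of some pair, so 17 + 1 = 18.

18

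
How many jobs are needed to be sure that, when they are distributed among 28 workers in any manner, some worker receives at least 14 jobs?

With 364 jobs one could put exactly 13 in each of the 28 workers, and no worker would reach 14.
One more job must land in a worker that already has 13, giving it 14.
So 28 × 13 + 1 = 365 jobs are required.

365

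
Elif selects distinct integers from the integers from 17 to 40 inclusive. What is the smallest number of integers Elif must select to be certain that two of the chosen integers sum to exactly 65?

Group the elements by complementary pair {x, 65−x}: {25,40}, {26,39}, {27,38}, …, giving 8 two-element pairs and 8 integers whose partner 65−x falls outside [17,40].
Pigeonhole: treating each of those 16 groups as a pigeonhole, one can pick one integer per group — 16 integers — with no two summing to 65.
The 17th integer lands in an occupied pair, forcing a sum of 65.

17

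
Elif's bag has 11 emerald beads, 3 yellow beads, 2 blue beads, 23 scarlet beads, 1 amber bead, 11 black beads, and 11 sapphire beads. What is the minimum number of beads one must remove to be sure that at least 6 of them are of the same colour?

An adversary could hand out at most 5 beads per colour (yellow, blue, amber run out sooner): 5 + 3 + 2 + 5 + 1 + 5 + 5 = 26 beads and still no colour has 6.
By pigeonhole, one more bead lands in a colour already at 5, so 27 draws are enough and 26 are not.

27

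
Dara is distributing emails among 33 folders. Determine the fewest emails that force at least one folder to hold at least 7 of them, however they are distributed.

199

With 198 emails one could put exactly 6 in each of the 33 folders, and no folder would reach 7.
One more email must land in a folder that already has 6, giving it 7.
So 33 × 6 + 1 = 199 emails are required.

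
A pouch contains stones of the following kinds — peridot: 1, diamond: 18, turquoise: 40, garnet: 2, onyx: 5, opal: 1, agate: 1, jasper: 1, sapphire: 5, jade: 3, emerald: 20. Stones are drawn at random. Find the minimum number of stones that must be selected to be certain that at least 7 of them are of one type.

38

The 11 types are the holes; the stones drawn are the pigeons.
To avoid 7 of any one type, the worst case takes at most 6 of each type, or every stone of a type that has fewer than 6.
That gives 1 + 6 + 6 + 2 + 5 + 1 + 1 + 1 + 5 + 3 + 6 = 37 stones with no type reaching 7.
The next stone forces some type to 7, so 37 + 1 = 38.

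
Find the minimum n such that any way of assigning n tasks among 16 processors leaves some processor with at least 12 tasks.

177

With 176 tasks one could put exactly 11 in each of the 16 processors, and no processor would reach 12.
Pigeonhole: one more task must land in a processor that already has 11, giving it 12.
So 16 × 11 + 1 = 177 tasks are required.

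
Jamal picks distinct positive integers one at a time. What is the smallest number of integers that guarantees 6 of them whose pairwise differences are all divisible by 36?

Integers whose pairwise differences are multiples of 36 are exactly those sharing a remainder mod 36. Pigeonhole: the 36 residue classes mod 36 are the pigeonholes.
With 180 integers one could put 5 in each residue class and have no class reach 6.
The 181st integer pushes some class to 6, so 36·5 + 1 = 181.

181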